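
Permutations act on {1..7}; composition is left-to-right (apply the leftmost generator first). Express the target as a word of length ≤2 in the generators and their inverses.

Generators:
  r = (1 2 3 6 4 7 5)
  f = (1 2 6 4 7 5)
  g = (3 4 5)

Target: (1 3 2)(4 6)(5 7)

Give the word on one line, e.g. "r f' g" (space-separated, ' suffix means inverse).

  after r': (1 5 7 4 6 3 2)
  after g: (1 3 2)(4 6)(5 7)

r' g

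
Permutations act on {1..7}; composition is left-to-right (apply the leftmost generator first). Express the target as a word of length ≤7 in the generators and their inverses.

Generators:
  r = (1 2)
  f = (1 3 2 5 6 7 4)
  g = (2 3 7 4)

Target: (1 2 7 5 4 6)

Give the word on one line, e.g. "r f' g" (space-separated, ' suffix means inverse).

  after r': (1 2)
  after f': (1 3)(2 4 7 6 5)
  after r': (1 3 2 4 7 6 5)
  after f': (2 7 5 4 6)
  after r: (1 2 7 5 4 6)

r' f' r' f' r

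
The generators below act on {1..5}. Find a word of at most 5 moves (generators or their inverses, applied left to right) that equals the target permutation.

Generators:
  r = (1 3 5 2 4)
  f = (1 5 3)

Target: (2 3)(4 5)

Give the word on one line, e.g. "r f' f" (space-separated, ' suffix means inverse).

  after r': (1 4 2 5 3)
  after r': (1 2 3 4 5)
  after r': (1 5 4 3 2)
  after f': (2 3)(4 5)

r' r' r' f'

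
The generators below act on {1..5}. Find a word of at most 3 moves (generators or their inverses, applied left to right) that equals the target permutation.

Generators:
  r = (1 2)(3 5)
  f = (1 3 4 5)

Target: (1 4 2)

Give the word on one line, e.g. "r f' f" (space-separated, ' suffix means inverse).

f' f' r

  after f': (1 5 4 3)
  after f': (1 4)(3 5)
  after r: (1 4 2)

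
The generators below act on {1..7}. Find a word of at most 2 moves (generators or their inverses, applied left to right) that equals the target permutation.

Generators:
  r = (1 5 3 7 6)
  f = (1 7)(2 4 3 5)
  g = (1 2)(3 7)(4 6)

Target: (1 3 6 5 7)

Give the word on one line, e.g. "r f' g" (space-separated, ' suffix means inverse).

  after r: (1 5 3 7 6)
  after r: (1 3 6 5 7)

r r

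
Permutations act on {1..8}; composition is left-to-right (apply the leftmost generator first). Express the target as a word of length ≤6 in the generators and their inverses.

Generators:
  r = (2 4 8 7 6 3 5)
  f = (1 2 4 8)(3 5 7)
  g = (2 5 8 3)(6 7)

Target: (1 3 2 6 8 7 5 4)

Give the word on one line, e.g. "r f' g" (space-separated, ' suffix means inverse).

g' f' r f' f'

  after g': (2 3 8 5)(6 7)
  after f': (1 8 3 4 2 7 6 5)
  after r: (1 7 3 8 5)(2 6)
  after f': (1 5 8 3 4 2 6)
  after f': (1 3 2 6 8 7 5 4)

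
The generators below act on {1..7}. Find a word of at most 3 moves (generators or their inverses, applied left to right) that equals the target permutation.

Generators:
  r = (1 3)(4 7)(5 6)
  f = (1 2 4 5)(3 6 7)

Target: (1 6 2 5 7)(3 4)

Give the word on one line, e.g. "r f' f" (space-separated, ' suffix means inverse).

r f' f'

  after r: (1 3)(4 7)(5 6)
  after f': (1 7 2)(3 5)(4 6)
  after f': (1 6 2 5 7)(3 4)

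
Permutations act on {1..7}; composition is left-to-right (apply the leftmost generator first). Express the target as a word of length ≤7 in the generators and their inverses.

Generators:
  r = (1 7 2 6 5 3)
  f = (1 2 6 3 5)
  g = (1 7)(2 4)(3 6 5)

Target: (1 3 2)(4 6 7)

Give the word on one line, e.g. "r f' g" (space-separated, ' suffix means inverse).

g r r g f'

  after g: (1 7)(2 4)(3 6 5)
  after r: (1 2 4 6 3 5)
  after r: (1 6)(2 4 5 7)
  after g: (1 5)(3 6 7 4)
  after f': (1 3 2)(4 6 7)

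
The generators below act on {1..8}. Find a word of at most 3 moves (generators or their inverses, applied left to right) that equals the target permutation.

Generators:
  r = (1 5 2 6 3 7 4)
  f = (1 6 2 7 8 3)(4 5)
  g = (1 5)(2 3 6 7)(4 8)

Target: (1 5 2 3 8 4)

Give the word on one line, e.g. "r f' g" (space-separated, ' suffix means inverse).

  after g': (1 5)(2 7 6 3)(4 8)
  after f: (1 4 3 7 2 8 5 6)
  after f: (1 5 2 3 8 4)

g' f f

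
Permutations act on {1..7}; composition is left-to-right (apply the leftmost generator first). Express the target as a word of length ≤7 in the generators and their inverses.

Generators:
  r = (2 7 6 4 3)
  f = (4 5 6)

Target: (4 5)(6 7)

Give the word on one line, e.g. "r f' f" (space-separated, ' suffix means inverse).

  after r: (2 7 6 4 3)
  after f: (2 7 4 3)(5 6)
  after f: (2 7 5 4 3)
  after r': (5 6 7)
  after f: (4 5)(6 7)

r f f r' f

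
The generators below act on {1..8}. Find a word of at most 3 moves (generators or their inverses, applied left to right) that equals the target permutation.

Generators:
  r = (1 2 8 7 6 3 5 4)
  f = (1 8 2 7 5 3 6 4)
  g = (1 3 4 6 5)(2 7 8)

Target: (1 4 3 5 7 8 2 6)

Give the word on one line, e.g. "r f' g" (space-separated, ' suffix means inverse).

  after g: (1 3 4 6 5)(2 7 8)
  after f: (1 6 3)(2 5 8 7)
  after g': (1 4 3 5 7 8 2 6)

g f g'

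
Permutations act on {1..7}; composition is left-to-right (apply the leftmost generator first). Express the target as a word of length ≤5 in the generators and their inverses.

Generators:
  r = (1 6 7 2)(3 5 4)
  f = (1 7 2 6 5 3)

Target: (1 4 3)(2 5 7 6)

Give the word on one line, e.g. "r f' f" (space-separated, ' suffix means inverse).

f' r' f

  after f': (1 3 5 6 2 7)
  after r': (1 4 5)(2 6 7)
  after f: (1 4 3)(2 5 7 6)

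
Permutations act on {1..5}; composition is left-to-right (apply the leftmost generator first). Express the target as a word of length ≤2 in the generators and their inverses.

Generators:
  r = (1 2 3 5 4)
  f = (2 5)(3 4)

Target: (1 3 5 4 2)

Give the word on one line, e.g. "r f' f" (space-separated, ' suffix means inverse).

  after r': (1 4 5 3 2)
  after f': (1 3 5 4 2)

r' f'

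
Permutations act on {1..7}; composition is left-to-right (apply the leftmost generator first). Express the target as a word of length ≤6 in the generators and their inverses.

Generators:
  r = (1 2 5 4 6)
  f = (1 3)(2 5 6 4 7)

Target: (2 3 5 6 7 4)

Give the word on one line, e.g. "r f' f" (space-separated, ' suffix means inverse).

  after r': (1 6 4 5 2)
  after f: (1 4 6 7 2 3)
  after r: (1 6 7 5 4)(2 3)
  after r: (2 3 5 6 7 4)

r' f r r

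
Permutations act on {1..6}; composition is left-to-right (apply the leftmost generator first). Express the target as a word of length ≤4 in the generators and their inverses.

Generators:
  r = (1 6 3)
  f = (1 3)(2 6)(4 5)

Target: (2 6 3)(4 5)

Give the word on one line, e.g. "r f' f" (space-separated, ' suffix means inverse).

r' f

  after r': (1 3 6)
  after f: (2 6 3)(4 5)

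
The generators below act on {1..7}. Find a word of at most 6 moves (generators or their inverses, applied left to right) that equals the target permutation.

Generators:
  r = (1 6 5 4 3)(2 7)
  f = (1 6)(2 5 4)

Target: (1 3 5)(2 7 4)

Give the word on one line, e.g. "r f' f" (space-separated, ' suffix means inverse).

f r f r

  after f: (1 6)(2 5 4)
  after r: (1 5 3)(2 4 7)
  after f: (1 4 7 5 3 6)
  after r: (1 3 5)(2 7 4)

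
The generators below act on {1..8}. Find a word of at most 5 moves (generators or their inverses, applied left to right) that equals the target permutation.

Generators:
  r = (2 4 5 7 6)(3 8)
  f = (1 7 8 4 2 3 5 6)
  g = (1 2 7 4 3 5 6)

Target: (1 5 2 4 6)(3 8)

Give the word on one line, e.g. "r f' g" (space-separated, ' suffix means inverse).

  after f: (1 7 8 4 2 3 5 6)
  after r': (1 5 7 3 4 6)(2 8)
  after f': (1 3 8 4 5)(2 7)
  after g: (1 5 2 4 6)(3 8)

f r' f' g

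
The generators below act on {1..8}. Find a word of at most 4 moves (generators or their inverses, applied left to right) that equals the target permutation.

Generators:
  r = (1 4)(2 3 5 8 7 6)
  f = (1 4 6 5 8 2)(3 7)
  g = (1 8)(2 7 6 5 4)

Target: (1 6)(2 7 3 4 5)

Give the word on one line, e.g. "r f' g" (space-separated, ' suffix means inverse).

r g' f'

  after r: (1 4)(2 3 5 8 7 6)
  after g': (1 5)(2 3 6 4 8)
  after f': (1 6)(2 7 3 4 5)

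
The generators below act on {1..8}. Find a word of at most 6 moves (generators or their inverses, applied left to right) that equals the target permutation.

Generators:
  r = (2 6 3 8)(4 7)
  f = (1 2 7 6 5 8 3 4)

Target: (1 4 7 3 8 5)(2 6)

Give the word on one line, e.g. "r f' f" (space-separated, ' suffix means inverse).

  after f: (1 2 7 6 5 8 3 4)
  after r: (1 6 5 2 4)(3 7)
  after f': (1 7 8 5)(2 3)
  after r': (1 4 7 3 8 5)(2 6)

f r f' r'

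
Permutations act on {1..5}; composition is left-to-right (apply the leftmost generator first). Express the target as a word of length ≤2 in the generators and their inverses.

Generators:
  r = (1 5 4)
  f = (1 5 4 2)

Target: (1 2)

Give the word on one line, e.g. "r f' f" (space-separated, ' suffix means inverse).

r' f

  after r': (1 4 5)
  after f: (1 2)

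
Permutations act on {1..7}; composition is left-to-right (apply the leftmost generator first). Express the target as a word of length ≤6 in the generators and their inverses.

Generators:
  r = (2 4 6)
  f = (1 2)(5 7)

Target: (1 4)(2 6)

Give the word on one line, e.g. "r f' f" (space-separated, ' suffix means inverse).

f r' f r'

  after f: (1 2)(5 7)
  after r': (1 6 4 2)(5 7)
  after f: (1 6 4)
  after r': (1 4)(2 6)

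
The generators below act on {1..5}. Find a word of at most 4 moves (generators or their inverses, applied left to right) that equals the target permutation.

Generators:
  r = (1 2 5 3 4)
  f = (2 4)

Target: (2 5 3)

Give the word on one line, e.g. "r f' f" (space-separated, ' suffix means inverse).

f' r' f' r'

  after f': (2 4)
  after r': (1 4)(2 3 5)
  after f': (1 2 3 5 4)
  after r': (2 5 3)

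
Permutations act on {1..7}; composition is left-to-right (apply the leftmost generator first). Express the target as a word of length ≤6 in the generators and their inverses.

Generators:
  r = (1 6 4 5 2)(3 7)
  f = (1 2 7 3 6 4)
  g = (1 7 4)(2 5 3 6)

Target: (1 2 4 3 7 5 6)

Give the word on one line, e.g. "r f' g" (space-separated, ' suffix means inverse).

g' f g f'

  after g': (1 4 7)(2 6 3 5)
  after f: (2 4 3 5 7)
  after g: (1 7 5 4 6 2)
  after f': (1 2 4 3 7 5 6)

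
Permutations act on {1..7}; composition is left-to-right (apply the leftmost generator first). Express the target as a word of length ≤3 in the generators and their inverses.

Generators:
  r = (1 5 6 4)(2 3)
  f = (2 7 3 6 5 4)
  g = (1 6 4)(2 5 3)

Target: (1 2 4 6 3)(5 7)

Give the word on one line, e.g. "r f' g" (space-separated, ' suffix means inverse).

  after g: (1 6 4)(2 5 3)
  after f': (1 3 4)(2 6 5 7)
  after g: (1 2 4 6 3)(5 7)

g f' g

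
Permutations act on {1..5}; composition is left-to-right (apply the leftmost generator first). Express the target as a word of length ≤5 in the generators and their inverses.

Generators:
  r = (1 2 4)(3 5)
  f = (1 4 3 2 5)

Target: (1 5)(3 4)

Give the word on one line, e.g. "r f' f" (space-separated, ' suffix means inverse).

  after r: (1 2 4)(3 5)
  after f': (1 3 2)(4 5)
  after r: (1 5)(3 4)

r f' r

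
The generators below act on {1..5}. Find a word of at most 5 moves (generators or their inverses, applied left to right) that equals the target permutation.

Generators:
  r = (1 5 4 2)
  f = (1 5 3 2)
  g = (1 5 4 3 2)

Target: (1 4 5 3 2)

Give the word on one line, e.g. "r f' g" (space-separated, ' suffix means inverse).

f' r f r

  after f': (1 2 3 5)
  after r: (2 3 4)
  after f: (1 5 3 4)
  after r: (1 4 5 3 2)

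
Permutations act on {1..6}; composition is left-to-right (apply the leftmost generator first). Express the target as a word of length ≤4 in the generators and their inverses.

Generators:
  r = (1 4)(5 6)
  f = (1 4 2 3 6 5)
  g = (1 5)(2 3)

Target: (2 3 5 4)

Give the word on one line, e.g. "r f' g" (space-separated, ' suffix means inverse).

f r

  after f: (1 4 2 3 6 5)
  after r: (2 3 5 4)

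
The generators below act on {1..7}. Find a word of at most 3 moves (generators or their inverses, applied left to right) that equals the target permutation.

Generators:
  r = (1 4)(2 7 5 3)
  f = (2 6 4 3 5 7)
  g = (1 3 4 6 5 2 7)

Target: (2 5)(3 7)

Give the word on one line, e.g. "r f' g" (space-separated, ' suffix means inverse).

r r

  after r: (1 4)(2 7 5 3)
  after r: (2 5)(3 7)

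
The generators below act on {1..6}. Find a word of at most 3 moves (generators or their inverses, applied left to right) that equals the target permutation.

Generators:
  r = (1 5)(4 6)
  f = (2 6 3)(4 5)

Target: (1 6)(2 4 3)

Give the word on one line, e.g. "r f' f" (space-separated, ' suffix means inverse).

  after r': (1 5)(4 6)
  after f: (1 4 3 2 6 5)
  after r: (1 6)(2 4 3)

r' f r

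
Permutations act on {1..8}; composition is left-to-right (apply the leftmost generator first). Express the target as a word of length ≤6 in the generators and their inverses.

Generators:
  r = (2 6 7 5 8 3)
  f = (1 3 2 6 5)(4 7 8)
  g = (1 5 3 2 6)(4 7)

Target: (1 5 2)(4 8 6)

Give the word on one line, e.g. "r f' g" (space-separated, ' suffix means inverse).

  after f': (1 5 6 2 3)(4 8 7)
  after r': (1 7 4 5 2 8 6 3)
  after r': (1 6 8 2 5 3)(4 7)
  after f: (1 5 2)(4 8 6)

f' r' r' f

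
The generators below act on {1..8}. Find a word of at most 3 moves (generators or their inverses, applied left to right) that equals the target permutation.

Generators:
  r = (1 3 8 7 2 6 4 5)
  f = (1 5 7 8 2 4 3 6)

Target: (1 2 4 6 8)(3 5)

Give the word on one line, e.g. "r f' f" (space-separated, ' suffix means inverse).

r f' f'

  after r: (1 3 8 7 2 6 4 5)
  after f': (1 4)(2 3 7 8 5 6)
  after f': (1 2 4 6 8)(3 5)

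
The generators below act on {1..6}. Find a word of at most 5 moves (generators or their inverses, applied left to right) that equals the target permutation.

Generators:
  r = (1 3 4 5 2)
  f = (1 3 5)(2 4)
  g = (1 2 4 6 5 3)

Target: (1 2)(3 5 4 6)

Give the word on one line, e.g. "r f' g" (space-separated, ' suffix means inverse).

  after g': (1 3 5 6 4 2)
  after f: (1 5 6 2 3)
  after g: (1 3 2)(4 6)
  after r: (1 4 6 5 2 3)
  after f': (1 2)(3 5 4 6)

g' f g r f'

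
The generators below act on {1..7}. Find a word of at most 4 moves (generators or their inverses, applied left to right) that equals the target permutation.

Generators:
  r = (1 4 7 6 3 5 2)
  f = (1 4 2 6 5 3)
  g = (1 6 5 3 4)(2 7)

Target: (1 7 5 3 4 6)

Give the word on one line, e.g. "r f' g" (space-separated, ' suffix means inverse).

g' f g

  after g': (1 4 3 5 6)(2 7)
  after f: (1 2 7 6 4)
  after g: (1 7 5 3 4 6)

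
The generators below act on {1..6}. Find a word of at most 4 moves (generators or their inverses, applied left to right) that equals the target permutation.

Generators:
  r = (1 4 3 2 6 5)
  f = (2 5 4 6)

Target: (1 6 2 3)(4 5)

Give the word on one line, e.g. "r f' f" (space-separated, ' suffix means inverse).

f r' f' r

  after f: (2 5 4 6)
  after r': (1 5)(2 6 3 4)
  after f': (1 2 4 6 3 5)
  after r: (1 6 2 3)(4 5)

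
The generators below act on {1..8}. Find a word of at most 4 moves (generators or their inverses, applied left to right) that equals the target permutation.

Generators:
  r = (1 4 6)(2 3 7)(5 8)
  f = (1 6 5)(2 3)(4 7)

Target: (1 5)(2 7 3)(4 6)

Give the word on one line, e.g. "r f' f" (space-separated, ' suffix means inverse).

r r f' f'

  after r: (1 4 6)(2 3 7)(5 8)
  after r: (1 6 4)(2 7 3)
  after f': (2 4 5 6 7)
  after f': (1 5)(2 7 3)(4 6)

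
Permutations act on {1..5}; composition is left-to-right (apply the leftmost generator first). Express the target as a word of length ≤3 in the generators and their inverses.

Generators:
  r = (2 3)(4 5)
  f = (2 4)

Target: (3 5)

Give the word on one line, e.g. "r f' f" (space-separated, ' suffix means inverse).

  after r: (2 3)(4 5)
  after f': (2 3 4 5)
  after r': (3 5)

r f' r'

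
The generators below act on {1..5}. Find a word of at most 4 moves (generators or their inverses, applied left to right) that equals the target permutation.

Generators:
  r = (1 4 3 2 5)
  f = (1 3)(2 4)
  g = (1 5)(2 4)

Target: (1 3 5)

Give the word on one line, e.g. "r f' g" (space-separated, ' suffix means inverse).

  after f': (1 3)(2 4)
  after g: (1 3 5)

f' g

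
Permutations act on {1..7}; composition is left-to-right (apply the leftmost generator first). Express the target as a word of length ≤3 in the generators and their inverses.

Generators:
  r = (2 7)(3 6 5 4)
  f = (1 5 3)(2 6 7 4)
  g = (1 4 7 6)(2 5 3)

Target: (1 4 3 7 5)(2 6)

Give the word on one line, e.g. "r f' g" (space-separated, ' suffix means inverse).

r' g

  after r': (2 7)(3 4 5 6)
  after g: (1 4 3 7 5)(2 6)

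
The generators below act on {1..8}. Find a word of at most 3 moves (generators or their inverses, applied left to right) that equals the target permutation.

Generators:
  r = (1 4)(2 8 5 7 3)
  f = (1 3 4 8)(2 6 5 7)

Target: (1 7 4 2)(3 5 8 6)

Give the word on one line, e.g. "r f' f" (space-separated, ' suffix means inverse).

r f' r'

  after r: (1 4)(2 8 5 7 3)
  after f': (1 3 7)(2 4 8 6)
  after r': (1 7 4 2)(3 5 8 6)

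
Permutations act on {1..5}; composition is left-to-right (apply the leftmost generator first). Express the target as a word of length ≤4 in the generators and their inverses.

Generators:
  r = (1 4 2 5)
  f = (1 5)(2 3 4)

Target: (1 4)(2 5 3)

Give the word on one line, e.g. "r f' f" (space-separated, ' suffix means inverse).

  after r': (1 5 2 4)
  after f: (3 4 5)
  after r: (1 4)(2 5 3)

r' f r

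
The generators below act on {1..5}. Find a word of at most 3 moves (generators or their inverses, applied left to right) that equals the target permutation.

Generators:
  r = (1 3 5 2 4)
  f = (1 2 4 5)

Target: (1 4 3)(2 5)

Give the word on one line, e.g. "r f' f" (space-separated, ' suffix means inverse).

  after r: (1 3 5 2 4)
  after r: (1 5 4 3 2)
  after f': (1 4 3)(2 5)

r r f'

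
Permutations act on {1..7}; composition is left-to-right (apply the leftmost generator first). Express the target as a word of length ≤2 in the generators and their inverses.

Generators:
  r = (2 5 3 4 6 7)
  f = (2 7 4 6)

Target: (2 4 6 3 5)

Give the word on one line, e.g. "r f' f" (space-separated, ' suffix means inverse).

f' r'

  after f': (2 6 4 7)
  after r': (2 4 6 3 5)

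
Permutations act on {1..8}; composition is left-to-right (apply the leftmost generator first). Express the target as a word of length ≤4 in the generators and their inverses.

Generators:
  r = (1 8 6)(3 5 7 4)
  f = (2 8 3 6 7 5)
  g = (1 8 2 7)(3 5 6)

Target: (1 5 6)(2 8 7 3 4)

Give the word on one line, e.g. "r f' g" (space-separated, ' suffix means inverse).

  after r': (1 6 8)(3 4 7 5)
  after g': (1 5 6)(2 8 7 3 4)

r' g'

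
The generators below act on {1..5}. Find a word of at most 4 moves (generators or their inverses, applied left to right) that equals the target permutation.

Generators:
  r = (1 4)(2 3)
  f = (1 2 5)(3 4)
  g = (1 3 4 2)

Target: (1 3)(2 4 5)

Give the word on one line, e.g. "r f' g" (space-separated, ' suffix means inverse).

r f'

  after r: (1 4)(2 3)
  after f': (1 3)(2 4 5)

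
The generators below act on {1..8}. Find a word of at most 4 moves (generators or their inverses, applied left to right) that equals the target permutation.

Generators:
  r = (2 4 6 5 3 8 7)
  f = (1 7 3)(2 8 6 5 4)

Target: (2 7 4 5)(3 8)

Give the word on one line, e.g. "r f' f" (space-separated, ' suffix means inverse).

  after r': (2 7 8 3 5 6 4)
  after f: (1 7 6 2 3 4 8)
  after f: (1 3 2)(4 6 8 7 5)
  after f: (2 7 4 5)(3 8)

r' f f f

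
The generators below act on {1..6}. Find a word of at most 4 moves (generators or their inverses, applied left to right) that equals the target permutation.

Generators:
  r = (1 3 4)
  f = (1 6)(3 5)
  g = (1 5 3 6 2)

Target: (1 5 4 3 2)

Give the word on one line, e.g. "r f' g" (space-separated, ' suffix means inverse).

g f' g' r'

  after g: (1 5 3 6 2)
  after f': (1 3)(2 6)
  after g': (1 5)(2 3)
  after r': (1 5 4 3 2)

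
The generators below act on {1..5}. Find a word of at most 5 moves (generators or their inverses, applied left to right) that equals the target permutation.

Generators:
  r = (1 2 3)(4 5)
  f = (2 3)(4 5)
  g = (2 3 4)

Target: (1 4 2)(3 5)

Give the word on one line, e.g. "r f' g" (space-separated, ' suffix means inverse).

  after g: (2 3 4)
  after r: (1 2)(3 5 4)
  after g': (1 4 2)(3 5)

g r g'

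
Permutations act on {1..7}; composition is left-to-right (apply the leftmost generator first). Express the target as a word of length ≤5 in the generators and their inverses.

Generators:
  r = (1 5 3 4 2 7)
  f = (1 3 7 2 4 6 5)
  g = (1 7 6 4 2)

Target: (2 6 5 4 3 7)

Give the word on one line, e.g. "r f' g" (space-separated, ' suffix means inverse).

  after f: (1 3 7 2 4 6 5)
  after f: (1 7 4 5 3 2 6)
  after r: (2 6 5 4 3 7)

f f r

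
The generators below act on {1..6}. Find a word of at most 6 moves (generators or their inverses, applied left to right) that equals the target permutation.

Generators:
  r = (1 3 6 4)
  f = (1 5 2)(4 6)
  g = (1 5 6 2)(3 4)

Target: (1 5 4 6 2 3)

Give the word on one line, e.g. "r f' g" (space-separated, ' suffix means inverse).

  after g': (1 2 6 5)(3 4)
  after r': (1 2 3 6 5 4)
  after g: (2 4 5 3)
  after g: (1 5 4 6 2 3)

g' r' g g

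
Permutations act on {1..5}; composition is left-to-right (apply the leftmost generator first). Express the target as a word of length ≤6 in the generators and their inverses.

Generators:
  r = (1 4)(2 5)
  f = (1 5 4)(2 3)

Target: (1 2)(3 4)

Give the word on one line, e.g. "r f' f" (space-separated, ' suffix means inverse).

r' f r' f' r'

  after r': (1 4)(2 5)
  after f: (2 4 5 3)
  after r': (1 4 2)(3 5)
  after f': (1 5 2 4 3)
  after r': (1 2)(3 4)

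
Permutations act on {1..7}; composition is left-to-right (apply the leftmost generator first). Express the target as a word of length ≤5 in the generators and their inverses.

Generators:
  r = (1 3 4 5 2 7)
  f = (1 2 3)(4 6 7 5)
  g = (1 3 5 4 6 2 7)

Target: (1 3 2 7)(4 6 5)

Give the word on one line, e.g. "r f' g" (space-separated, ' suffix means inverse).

f' f' r' g'

  after f': (1 3 2)(4 5 7 6)
  after f': (1 2 3)(4 7)(5 6)
  after r': (1 5 6 4 2)(3 7)
  after g': (1 3 2 7)(4 6 5)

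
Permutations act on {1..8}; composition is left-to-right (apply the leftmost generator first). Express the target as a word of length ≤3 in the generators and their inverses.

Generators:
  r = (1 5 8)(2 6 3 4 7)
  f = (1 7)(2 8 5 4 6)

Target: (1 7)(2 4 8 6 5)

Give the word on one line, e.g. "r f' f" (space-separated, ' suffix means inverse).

  after f: (1 7)(2 8 5 4 6)
  after f: (2 5 6 8 4)
  after f: (1 7)(2 4 8 6 5)

f f f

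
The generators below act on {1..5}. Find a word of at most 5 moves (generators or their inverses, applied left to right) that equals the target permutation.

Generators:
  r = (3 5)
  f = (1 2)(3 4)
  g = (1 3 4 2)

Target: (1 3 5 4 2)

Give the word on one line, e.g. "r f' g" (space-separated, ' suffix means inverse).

g f r' f'

  after g: (1 3 4 2)
  after f: (1 4)
  after r': (1 4)(3 5)
  after f': (1 3 5 4 2)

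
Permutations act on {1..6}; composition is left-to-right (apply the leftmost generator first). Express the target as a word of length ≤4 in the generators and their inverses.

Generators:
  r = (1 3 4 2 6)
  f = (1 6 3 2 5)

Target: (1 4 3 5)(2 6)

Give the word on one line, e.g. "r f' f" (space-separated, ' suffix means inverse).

  after r': (1 6 2 4 3)
  after f': (2 4 6 3 5)
  after r: (1 3 5 6 4)
  after r: (1 4 3 5)(2 6)

r' f' r r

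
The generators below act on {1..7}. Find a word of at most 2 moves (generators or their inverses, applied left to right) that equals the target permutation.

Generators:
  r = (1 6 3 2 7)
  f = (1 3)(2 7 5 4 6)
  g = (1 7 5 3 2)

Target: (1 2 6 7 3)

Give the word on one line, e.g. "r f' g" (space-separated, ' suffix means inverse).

r' r'

  after r': (1 7 2 3 6)
  after r': (1 2 6 7 3)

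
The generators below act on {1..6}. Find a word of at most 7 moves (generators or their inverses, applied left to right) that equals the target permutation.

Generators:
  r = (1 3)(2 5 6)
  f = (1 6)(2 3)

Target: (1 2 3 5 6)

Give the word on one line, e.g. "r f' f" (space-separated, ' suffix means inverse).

f r' f f r'

  after f: (1 6)(2 3)
  after r': (1 5 2)(3 6)
  after f: (1 5 3)(2 6)
  after f: (1 5 2)(3 6)
  after r': (1 2 3 5 6)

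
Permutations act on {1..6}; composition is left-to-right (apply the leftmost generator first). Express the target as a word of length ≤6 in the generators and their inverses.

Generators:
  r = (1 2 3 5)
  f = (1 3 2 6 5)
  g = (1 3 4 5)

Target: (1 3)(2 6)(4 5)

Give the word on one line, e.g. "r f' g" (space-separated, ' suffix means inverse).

  after f: (1 3 2 6 5)
  after g: (1 4 5 3 2 6)
  after g: (1 5 4)(2 6 3)
  after r': (1 3)(2 6)(4 5)

f g g r'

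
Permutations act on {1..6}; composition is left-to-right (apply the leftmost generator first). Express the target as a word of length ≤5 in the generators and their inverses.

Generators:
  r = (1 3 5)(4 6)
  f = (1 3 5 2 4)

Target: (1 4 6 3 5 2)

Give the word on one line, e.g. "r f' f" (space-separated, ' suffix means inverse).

r' f f

  after r': (1 5 3)(4 6)
  after f: (1 2 4 6)
  after f: (1 4 6 3 5 2)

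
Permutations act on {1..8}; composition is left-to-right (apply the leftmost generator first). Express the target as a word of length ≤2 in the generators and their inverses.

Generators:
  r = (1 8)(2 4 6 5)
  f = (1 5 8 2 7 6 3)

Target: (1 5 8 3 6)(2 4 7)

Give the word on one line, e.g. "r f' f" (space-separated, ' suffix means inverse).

r f'

  after r: (1 8)(2 4 6 5)
  after f': (1 5 8 3 6)(2 4 7)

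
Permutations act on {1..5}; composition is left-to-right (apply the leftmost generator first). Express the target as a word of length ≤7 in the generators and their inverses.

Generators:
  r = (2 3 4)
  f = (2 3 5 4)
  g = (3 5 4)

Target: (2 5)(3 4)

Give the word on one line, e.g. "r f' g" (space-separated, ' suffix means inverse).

  after r': (2 4 3)
  after r': (2 3 4)
  after g': (2 4)(3 5)
  after r': (2 3 5)
  after g: (2 5)(3 4)

r' r' g' r' g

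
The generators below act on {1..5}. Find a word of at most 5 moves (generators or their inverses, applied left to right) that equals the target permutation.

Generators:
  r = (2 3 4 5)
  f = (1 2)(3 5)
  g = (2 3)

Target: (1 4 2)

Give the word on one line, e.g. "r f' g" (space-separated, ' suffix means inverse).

  after f': (1 2)(3 5)
  after r: (1 3 2)(4 5)
  after r: (1 4 2)

f' r r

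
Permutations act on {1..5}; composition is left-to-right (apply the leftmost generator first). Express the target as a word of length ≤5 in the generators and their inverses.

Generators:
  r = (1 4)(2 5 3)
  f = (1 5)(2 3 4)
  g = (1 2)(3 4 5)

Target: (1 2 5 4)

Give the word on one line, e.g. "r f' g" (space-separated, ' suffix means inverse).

  after f': (1 5)(2 4 3)
  after f': (2 3 4)
  after g': (1 2 5 4)

f' f' g'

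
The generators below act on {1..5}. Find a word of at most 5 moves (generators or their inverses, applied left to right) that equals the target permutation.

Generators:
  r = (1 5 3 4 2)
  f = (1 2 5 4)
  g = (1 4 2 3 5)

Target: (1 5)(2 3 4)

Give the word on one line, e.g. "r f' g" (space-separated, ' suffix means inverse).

r f r' r'

  after r: (1 5 3 4 2)
  after f: (1 4 5 3)
  after r': (1 3 2 4)
  after r': (1 5)(2 3 4)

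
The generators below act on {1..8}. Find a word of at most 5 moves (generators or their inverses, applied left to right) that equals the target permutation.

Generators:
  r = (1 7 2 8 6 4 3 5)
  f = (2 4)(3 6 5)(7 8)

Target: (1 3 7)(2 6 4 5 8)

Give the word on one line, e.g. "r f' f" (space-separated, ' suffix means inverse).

  after r: (1 7 2 8 6 4 3 5)
  after f: (1 8 5)(2 7 4 6)
  after r: (1 6 8)(3 5 7)
  after r: (1 4 3)(2 8 7 5)
  after r: (1 3 7)(2 6 4 5 8)

r f r r r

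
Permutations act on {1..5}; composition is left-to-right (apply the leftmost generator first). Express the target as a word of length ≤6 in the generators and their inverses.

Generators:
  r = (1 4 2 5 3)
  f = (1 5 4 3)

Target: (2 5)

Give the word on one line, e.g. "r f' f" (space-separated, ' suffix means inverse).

f' f' r' r' f

  after f': (1 3 4 5)
  after f': (1 4)(3 5)
  after r': (2 4 3)
  after r': (1 3 4 5 2)
  after f: (2 5)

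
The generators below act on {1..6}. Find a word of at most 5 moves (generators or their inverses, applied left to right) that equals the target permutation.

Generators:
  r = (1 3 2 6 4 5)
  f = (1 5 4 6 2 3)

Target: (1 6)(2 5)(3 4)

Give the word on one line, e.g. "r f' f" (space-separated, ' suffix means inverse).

r' r' f' r' f

  after r': (1 5 4 6 2 3)
  after r': (1 4 2)(3 5 6)
  after f': (1 5 4 6 2 3)
  after r': (1 4 2)(3 5 6)
  after f: (1 6)(2 5)(3 4)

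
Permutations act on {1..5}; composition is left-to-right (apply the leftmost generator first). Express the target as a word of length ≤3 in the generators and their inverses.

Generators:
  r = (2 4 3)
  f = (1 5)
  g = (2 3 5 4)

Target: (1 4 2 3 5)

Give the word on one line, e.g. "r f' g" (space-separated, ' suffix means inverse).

  after f: (1 5)
  after g: (1 4 2 3 5)

f g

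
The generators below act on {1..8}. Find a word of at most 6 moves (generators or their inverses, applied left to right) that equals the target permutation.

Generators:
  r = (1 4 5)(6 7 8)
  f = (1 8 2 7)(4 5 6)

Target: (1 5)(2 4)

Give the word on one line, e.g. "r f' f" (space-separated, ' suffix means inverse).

f' r f' r'

  after f': (1 7 2 8)(4 6 5)
  after r: (1 8 4 7 2 6)
  after f': (2 5 4)(6 7 8)
  after r': (1 5)(2 4)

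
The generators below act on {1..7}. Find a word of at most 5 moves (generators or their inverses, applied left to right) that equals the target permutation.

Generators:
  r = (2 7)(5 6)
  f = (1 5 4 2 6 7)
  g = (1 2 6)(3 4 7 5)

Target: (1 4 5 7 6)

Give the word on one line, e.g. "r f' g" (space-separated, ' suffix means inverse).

f f r'

  after f: (1 5 4 2 6 7)
  after f: (1 4 6)(2 7 5)
  after r': (1 4 5 7 6)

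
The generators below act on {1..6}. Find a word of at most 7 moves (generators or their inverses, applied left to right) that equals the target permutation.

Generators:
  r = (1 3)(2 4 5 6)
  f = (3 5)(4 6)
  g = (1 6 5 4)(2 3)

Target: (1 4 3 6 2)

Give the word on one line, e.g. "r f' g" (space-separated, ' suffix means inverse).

  after r': (1 3)(2 6 5 4)
  after f: (1 5 6 3)(2 4)
  after f: (1 3)(2 6 5 4)
  after f: (1 5 6 3)(2 4)
  after g: (1 4 3 6 2)

r' f f f g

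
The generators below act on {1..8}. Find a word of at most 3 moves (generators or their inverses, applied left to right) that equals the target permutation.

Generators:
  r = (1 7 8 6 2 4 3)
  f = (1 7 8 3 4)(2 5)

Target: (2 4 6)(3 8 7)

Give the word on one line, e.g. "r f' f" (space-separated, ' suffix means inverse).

  after f': (1 4 3 8 7)(2 5)
  after f': (1 3 7 4 8)
  after r: (2 4 6)(3 8 7)

f' f' r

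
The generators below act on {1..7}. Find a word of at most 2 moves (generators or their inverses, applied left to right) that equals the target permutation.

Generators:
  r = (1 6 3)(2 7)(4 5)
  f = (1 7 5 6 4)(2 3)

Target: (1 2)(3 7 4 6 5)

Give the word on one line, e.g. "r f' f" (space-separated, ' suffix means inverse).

f r

  after f: (1 7 5 6 4)(2 3)
  after r: (1 2)(3 7 4 6 5)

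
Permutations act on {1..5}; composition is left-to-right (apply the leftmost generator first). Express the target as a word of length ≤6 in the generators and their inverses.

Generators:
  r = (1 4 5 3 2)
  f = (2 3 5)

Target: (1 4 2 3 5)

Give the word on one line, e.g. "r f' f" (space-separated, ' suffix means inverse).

  after r': (1 2 3 5 4)
  after f: (1 3 2 5 4)
  after f: (1 5 4)
  after r': (1 4 2 3 5)

r' f f r'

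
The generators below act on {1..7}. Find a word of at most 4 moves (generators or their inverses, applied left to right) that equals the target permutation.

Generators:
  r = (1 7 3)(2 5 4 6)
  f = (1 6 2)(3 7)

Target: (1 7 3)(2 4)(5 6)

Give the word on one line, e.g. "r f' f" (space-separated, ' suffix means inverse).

r' r'

  after r': (1 3 7)(2 6 4 5)
  after r': (1 7 3)(2 4)(5 6)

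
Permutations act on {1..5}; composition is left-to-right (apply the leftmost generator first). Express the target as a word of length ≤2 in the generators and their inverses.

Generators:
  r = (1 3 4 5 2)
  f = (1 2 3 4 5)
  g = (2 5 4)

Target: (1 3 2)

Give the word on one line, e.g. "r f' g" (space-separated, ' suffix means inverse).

r' f

  after r': (1 2 5 4 3)
  after f: (1 3 2)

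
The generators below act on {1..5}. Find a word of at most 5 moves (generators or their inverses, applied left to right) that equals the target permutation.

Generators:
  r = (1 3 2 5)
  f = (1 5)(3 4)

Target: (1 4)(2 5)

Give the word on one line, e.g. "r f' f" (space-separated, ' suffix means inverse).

  after r: (1 3 2 5)
  after f': (1 4 3 2)
  after r: (1 4 2 3 5)
  after r: (1 4 5 3)
  after r: (1 4)(2 5)

r f' r r r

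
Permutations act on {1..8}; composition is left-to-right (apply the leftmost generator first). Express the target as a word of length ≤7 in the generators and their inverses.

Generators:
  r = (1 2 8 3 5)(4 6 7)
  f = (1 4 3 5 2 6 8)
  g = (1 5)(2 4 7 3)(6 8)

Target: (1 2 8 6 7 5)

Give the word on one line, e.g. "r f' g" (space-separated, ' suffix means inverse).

  after r: (1 2 8 3 5)(4 6 7)
  after f: (1 6 7 3 2)(4 8 5)
  after f: (1 8 2 4)(3 6 7 5)
  after r: (1 3 7)(2 6 4)
  after g: (1 2 8 6 7 5)

r f f r g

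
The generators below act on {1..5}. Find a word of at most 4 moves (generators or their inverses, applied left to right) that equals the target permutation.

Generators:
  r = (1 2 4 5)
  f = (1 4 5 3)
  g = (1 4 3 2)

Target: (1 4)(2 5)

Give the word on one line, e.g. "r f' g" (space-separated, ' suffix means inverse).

  after g: (1 4 3 2)
  after f': (2 3)(4 5)
  after f': (1 3 2 5)
  after g': (1 4)(2 5)

g f' f' g'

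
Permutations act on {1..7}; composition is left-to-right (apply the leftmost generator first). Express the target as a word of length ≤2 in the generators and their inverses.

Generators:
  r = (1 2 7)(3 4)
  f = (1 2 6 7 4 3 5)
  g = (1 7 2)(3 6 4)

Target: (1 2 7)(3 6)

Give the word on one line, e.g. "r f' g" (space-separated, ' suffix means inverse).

  after g: (1 7 2)(3 6 4)
  after r': (1 2 7)(3 6)

g r'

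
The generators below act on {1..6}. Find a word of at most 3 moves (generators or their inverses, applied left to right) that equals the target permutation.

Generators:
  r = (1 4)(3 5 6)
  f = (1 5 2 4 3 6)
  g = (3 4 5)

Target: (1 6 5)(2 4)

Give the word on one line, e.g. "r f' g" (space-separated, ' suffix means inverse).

  after f': (1 6 3 4 2 5)
  after g': (1 6 5)(2 4)

f' g'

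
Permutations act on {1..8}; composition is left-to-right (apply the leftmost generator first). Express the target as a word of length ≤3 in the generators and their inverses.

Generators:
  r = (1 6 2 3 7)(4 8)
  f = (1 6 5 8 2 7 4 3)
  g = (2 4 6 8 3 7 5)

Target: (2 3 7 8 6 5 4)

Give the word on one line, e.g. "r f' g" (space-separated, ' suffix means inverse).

f r'

  after f: (1 6 5 8 2 7 4 3)
  after r': (2 3 7 8 6 5 4)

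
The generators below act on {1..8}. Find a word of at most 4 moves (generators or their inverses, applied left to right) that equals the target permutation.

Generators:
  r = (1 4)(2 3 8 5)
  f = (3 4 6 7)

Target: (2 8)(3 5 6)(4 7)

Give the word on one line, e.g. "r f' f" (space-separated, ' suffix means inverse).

  after r: (1 4)(2 3 8 5)
  after r: (2 8)(3 5)
  after f': (2 8)(3 5 7 6 4)
  after f': (2 8)(3 5 6)(4 7)

r r f' f'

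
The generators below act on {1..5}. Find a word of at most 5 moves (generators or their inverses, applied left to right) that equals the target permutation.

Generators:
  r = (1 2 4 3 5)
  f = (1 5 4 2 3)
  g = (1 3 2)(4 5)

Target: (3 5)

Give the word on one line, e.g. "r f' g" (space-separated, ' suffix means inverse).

r' g' r f

  after r': (1 5 3 4 2)
  after g': (1 4 3 5)
  after r: (1 3)(2 4 5)
  after f: (3 5)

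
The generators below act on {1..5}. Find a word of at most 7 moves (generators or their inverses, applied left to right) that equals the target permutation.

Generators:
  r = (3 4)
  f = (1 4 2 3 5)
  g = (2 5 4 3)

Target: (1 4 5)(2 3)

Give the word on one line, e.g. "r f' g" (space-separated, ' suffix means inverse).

r' f' r' f' g'

  after r': (3 4)
  after f': (1 5 3)(2 4)
  after r': (1 5 4 2 3)
  after f': (1 3 5)
  after g': (1 4 5)(2 3)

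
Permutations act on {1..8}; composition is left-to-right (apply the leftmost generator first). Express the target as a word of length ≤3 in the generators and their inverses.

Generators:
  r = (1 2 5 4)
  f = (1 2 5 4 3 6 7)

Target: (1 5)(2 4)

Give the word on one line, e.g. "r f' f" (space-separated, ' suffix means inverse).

  after r: (1 2 5 4)
  after r: (1 5)(2 4)

r r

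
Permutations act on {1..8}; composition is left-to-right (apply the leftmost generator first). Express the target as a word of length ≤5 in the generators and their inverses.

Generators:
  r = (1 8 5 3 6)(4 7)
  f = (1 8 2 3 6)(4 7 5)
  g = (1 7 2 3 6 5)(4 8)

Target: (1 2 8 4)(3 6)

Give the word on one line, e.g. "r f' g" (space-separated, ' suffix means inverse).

  after f': (1 6 3 2 8)(4 5 7)
  after r': (1 3 2)(4 8 6 5)
  after g: (1 6)(2 7)(5 8)
  after r': (1 3 5)(2 4 7)
  after g': (1 2 8 4)(3 6)

f' r' g r' g'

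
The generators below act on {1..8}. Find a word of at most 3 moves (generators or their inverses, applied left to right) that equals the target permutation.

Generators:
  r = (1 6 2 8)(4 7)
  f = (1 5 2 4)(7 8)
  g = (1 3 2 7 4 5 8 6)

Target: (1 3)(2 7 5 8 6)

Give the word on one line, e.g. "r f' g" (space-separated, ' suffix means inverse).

  after g: (1 3 2 7 4 5 8 6)
  after f: (1 3 4 2 8 6 5 7)
  after f: (1 3)(2 7 5 8 6)

g f f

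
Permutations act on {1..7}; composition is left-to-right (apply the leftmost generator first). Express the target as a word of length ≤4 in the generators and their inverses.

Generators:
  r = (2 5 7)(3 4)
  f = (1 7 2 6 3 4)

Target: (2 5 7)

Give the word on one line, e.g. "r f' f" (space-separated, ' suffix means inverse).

  after r': (2 7 5)(3 4)
  after r': (2 5 7)

r' r'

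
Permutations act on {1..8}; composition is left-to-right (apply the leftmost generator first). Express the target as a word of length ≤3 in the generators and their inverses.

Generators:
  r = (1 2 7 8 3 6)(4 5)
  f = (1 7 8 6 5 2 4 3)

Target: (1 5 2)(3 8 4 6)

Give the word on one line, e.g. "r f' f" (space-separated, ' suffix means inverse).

  after r: (1 2 7 8 3 6)(4 5)
  after f': (1 5 2)(3 8 4 6)

r f'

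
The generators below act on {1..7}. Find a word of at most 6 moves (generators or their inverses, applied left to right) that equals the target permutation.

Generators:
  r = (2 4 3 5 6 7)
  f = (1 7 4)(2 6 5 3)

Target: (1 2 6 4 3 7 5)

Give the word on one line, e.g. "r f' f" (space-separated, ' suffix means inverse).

  after r': (2 7 6 5 3 4)
  after r': (2 6 3)(4 7 5)
  after f: (1 7 3 6 2 5)
  after r: (1 2 6 4 3 7 5)

r' r' f r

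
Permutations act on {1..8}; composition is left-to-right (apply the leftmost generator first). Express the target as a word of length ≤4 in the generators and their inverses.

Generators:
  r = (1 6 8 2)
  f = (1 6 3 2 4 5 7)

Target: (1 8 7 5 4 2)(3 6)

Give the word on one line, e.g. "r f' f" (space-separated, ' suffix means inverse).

r' r' f'

  after r': (1 2 8 6)
  after r': (1 8)(2 6)
  after f': (1 8 7 5 4 2)(3 6)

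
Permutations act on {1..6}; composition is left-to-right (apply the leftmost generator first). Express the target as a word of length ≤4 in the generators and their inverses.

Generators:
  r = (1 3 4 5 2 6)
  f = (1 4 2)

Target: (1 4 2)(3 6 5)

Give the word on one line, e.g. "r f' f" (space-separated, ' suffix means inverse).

  after r': (1 6 2 5 4 3)
  after f': (1 6 4 3 2 5)
  after r: (3 6 5)
  after f: (1 4 2)(3 6 5)

r' f' r f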